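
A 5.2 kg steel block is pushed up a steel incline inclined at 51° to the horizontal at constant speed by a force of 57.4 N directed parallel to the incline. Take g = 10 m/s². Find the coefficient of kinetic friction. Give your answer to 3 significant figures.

0.519

At constant speed ΣF = 0 along the incline. The applied 57.4 N acts up the slope; the weight component mg sin 51° = 40.412 N and kinetic friction μN both act down the slope.
So 57.4 = 40.412 + μ × 32.725, giving μ = (57.4 − 40.412) / 32.725 = 0.5191.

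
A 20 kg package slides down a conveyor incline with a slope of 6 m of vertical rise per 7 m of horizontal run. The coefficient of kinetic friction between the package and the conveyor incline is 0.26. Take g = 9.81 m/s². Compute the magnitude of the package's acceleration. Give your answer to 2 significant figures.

4.4 m/s²

Resolving the weight along the incline: the component pulling the package down the slope is mg sin 40.60° = 20 × 9.81 × 0.6508 = 127.687 N, and the normal force is N = mg cos 40.60° = 20 × 9.81 × 0.7593 = 148.975 N.
Kinetic friction acts up the slope with magnitude f = μN = 0.26 × 148.975 = 38.733 N.
Net force along the incline is 127.687 − 38.733 = 88.954 N, so a = 88.954 / 20 = 4.4477 m/s².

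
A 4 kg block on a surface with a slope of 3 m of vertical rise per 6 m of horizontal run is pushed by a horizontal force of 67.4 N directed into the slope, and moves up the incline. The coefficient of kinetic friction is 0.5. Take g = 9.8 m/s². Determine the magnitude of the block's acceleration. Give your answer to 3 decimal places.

The horizontal push has components F cos 26.57° = 67.4 × 0.8944 = 60.283 N up the incline and F sin 26.57° = 67.4 × 0.4472 = 30.141 N pressing into the surface.
The normal force is therefore N = mg cos 26.57° + F sin 26.57° = 35.060 + 30.141 = 65.201 N, and kinetic friction down the slope is μN = 0.5 × 65.201 = 32.600 N.
Along the incline: F cos 26.57° − mg sin 26.57° − μN = ma, so 60.283 − 17.530 − 32.600 = 4 a, giving a = 2.5382 m/s².

2.538 m/s²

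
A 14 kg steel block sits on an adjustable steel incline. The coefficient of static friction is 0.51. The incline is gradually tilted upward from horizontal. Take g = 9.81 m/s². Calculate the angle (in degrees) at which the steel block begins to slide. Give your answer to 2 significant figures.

27°

At the threshold of sliding, static friction is at its maximum μ_s N and exactly balances the weight component along the incline: mg sin θ = μ_s mg cos θ.
Hence tan θ = μ_s = 0.51, so θ = arctan(0.51) = 27.0216°.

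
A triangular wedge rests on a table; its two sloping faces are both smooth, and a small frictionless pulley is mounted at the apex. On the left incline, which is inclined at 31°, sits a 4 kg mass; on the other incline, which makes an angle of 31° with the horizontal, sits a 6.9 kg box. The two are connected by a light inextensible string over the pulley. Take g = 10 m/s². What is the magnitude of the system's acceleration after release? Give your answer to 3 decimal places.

1.370 m/s²

Resolve each weight along its own incline: the 4 kg mass has component 4 × 10 × sin 31° = 20.602 N down its slope, and the 6.9 kg mass has 6.9 × 10 × sin 31° = 35.538 N down its slope.
The 6.9 kg side's 35.538 N exceeds the other side's 20.602 N, so that mass slides down and the 4 kg mass slides up. Taking that direction as positive, Newton's second law for the whole system gives 35.538 − 20.602 = (4 + 6.9) a, so a = 14.936 / 10.9 = 1.3703 m/s².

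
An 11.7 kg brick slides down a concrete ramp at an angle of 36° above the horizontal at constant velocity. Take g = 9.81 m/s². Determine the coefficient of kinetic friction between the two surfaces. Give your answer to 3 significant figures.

At constant velocity the net force along the incline is zero: mg sin 36° = μ mg cos 36°.
So μ = tan 36° = 0.5878 / 0.8090 = 0.7266.

0.727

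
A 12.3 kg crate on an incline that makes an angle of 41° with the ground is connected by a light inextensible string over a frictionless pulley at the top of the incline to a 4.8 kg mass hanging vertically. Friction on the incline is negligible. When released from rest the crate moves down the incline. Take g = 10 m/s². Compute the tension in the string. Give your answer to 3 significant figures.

57.2 N

For the crate on the incline: the weight component along the slope is m₁g sin 41° = 12.3 × 10 × 0.6561 = 80.700 N and the normal force is N = m₁g cos 41° = 92.829 N.
Newton's second law for the crate (down-slope positive): 80.700 − T = 12.3 a. For the hanging mass (upward positive): T − 4.8 × 10 = 4.8 a.
Adding the two equations eliminates T: 32.700 = 17.1 a, so a = 1.9123 m/s².
Then from the hanging mass's equation, T = 4.8 × (10 + 1.9123) = 57.179 N.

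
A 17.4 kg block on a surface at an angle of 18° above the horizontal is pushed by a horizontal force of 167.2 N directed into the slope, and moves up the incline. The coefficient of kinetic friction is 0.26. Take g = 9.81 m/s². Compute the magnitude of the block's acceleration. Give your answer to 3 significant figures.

The horizontal push has components F cos 18° = 167.2 × 0.9511 = 159.024 N up the incline and F sin 18° = 167.2 × 0.3090 = 51.665 N pressing into the surface.
The normal force is therefore N = mg cos 18° + F sin 18° = 162.347 + 51.665 = 214.012 N, and kinetic friction down the slope is μN = 0.26 × 214.012 = 55.643 N.
Along the incline: F cos 18° − mg sin 18° − μN = ma, so 159.024 − 52.744 − 55.643 = 17.4 a, giving a = 2.9102 m/s².

2.91 m/s²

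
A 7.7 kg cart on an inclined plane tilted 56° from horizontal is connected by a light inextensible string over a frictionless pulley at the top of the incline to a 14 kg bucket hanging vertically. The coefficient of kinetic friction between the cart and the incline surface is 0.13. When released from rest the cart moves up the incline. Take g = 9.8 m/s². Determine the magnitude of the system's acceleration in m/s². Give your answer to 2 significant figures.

For the cart on the incline: the weight component along the slope is m₁g sin 56° = 7.7 × 9.8 × 0.8290 = 62.556 N and the normal force is N = m₁g cos 56° = 42.197 N.
Kinetic friction opposes the cart's motion up the incline: f = μN = 0.13 × 42.197 = 5.486 N acting down the slope.
Newton's second law for the cart (up-slope positive): T − 62.556 − 5.486 = 7.7 a. For the hanging bucket (downward positive): 14 × 9.8 − T = 14 a.
Adding the two equations eliminates T: 69.158 = 21.7 a, so a = 3.1870 m/s².

3.2 m/s²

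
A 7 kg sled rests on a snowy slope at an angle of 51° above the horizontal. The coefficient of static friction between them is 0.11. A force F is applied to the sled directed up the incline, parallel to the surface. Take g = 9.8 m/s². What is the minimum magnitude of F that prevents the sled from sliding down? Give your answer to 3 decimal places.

The normal force is N = mg cos 51° = 43.171 N. With F at its minimum the sled is on the verge of sliding down, so static friction is at its maximum μ_s N = 0.11 × 43.171 = 4.749 N and acts up the slope.
Equilibrium along the incline: F + μ_s N = mg sin 51°, so F = 53.312 − 4.749 = 48.563 N.

48.563 N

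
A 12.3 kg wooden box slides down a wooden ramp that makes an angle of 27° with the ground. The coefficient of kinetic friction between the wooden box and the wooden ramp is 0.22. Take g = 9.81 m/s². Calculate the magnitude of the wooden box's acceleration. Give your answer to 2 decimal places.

2.53 m/s²

Resolving the weight along the incline: the component pulling the wooden box down the slope is mg sin 27° = 12.3 × 9.81 × 0.4540 = 54.781 N, and the normal force is N = mg cos 27° = 12.3 × 9.81 × 0.8910 = 107.511 N.
Kinetic friction acts up the slope with magnitude f = μN = 0.22 × 107.511 = 23.652 N.
Net force along the incline is 54.781 − 23.652 = 31.129 N, so a = 31.129 / 12.3 = 2.5308 m/s².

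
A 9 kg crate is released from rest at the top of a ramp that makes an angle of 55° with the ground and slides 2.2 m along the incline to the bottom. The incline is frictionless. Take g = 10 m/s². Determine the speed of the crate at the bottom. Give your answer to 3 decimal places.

6.004 m/s

The weight component along the incline is mg sin 55° = 73.724 N and the normal force is N = mg cos 55° = 51.622 N.
With no friction, a = g sin 55° = 8.1915 m/s².
Starting from rest over a distance of 2.2 m, v² = 2aL = 2 × 8.1915 × 2.2 = 36.0426, so v = 6.0035 m/s.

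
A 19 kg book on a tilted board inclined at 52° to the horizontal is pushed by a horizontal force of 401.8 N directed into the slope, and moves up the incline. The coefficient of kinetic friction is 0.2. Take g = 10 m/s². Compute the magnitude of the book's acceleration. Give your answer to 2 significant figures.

The horizontal push has components F cos 52° = 401.8 × 0.6157 = 247.388 N up the incline and F sin 52° = 401.8 × 0.7880 = 316.618 N pressing into the surface.
The normal force is therefore N = mg cos 52° + F sin 52° = 116.983 + 316.618 = 433.601 N, and kinetic friction down the slope is μN = 0.2 × 433.601 = 86.720 N.
Along the incline: F cos 52° − mg sin 52° − μN = ma, so 247.388 − 149.720 − 86.720 = 19 a, giving a = 0.5762 m/s².

0.58 m/s²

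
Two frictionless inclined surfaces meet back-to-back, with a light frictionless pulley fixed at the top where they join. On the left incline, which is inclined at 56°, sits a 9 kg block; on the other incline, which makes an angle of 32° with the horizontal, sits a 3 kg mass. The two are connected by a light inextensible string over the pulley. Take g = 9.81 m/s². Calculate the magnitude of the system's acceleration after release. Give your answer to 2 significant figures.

Resolve each weight along its own incline: the 9 kg mass has component 9 × 9.81 × sin 56° = 73.196 N down its slope, and the 3 kg mass has 3 × 9.81 × sin 32° = 15.596 N down its slope.
The 9 kg side's 73.196 N exceeds the other side's 15.596 N, so that mass slides down and the 3 kg mass slides up. Taking that direction as positive, Newton's second law for the whole system gives 73.196 − 15.596 = (9 + 3) a, so a = 57.600 / 12 = 4.8000 m/s².

4.8 m/s²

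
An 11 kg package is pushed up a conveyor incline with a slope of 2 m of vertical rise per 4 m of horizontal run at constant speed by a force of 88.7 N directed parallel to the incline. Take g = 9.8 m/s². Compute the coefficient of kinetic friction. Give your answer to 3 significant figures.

At constant speed ΣF = 0 along the incline. The applied 88.7 N acts up the slope; the weight component mg sin 26.57° = 48.210 N and kinetic friction μN both act down the slope.
So 88.7 = 48.210 + μ × 96.419, giving μ = (88.7 − 48.210) / 96.419 = 0.4199.

0.420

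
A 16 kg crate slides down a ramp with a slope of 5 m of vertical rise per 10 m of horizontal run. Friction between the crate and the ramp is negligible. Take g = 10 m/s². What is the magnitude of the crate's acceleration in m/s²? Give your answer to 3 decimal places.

4.472 m/s²

Resolving the weight along the incline: the component pulling the crate down the slope is mg sin 26.57° = 16 × 10 × 0.4472 = 71.552 N, and the normal force is N = mg cos 26.57° = 16 × 10 × 0.8944 = 143.104 N.
With no friction the net force along the incline is 71.552 N, so a = g sin 26.57° = 71.552 / 16 = 4.4720 m/s².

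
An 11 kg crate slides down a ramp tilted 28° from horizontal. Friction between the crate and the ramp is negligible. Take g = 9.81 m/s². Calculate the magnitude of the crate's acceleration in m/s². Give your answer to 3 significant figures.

4.61 m/s²

Resolving the weight along the incline: the component pulling the crate down the slope is mg sin 28° = 11 × 9.81 × 0.4695 = 50.664 N, and the normal force is N = mg cos 28° = 11 × 9.81 × 0.8829 = 95.274 N.
With no friction the net force along the incline is 50.664 N, so a = g sin 28° = 50.664 / 11 = 4.6058 m/s².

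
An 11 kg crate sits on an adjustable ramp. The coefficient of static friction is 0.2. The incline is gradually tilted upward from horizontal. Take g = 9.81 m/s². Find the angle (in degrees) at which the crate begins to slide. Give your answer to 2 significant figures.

11°

At the threshold of sliding, static friction is at its maximum μ_s N and exactly balances the weight component along the incline: mg sin θ = μ_s mg cos θ.
Hence tan θ = μ_s = 0.2, so θ = arctan(0.2) = 11.3099°.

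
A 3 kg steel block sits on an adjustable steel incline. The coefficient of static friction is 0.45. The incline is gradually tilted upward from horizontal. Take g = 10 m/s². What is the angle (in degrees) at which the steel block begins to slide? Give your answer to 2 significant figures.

At the threshold of sliding, static friction is at its maximum μ_s N and exactly balances the weight component along the incline: mg sin θ = μ_s mg cos θ.
Hence tan θ = μ_s = 0.45, so θ = arctan(0.45) = 24.2277°.

24°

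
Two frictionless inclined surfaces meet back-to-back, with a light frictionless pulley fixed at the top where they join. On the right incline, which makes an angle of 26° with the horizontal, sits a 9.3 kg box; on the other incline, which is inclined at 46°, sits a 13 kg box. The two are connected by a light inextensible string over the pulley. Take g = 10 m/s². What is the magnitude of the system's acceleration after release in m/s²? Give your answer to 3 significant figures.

Resolve each weight along its own incline: the 9.3 kg mass has component 9.3 × 10 × sin 26° = 40.769 N down its slope, and the 13 kg mass has 13 × 10 × sin 46° = 93.514 N down its slope.
The 13 kg side's 93.514 N exceeds the other side's 40.769 N, so that mass slides down and the 9.3 kg mass slides up. Taking that direction as positive, Newton's second law for the whole system gives 93.514 − 40.769 = (9.3 + 13) a, so a = 52.745 / 22.3 = 2.3652 m/s².

2.37 m/s²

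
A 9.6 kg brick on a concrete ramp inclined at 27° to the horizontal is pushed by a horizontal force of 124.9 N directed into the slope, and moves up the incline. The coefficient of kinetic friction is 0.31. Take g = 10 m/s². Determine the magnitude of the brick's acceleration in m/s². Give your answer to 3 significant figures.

2.46 m/s²

The horizontal push has components F cos 27° = 124.9 × 0.8910 = 111.286 N up the incline and F sin 27° = 124.9 × 0.4540 = 56.705 N pressing into the surface.
The normal force is therefore N = mg cos 27° + F sin 27° = 85.536 + 56.705 = 142.241 N, and kinetic friction down the slope is μN = 0.31 × 142.241 = 44.095 N.
Along the incline: F cos 27° − mg sin 27° − μN = ma, so 111.286 − 43.584 − 44.095 = 9.6 a, giving a = 2.4591 m/s².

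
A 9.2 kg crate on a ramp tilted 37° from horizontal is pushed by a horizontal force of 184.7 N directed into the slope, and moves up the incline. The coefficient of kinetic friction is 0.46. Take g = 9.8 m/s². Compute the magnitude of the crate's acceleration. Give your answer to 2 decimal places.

0.98 m/s²

The horizontal push has components F cos 37° = 184.7 × 0.7986 = 147.501 N up the incline and F sin 37° = 184.7 × 0.6018 = 111.152 N pressing into the surface.
The normal force is therefore N = mg cos 37° + F sin 37° = 72.002 + 111.152 = 183.154 N, and kinetic friction down the slope is μN = 0.46 × 183.154 = 84.251 N.
Along the incline: F cos 37° − mg sin 37° − μN = ma, so 147.501 − 54.258 − 84.251 = 9.2 a, giving a = 0.9774 m/s².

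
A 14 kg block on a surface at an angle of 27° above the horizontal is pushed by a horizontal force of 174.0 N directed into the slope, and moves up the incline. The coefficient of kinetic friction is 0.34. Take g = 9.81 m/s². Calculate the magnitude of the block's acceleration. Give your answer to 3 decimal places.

The horizontal push has components F cos 27° = 174.0 × 0.8910 = 155.034 N up the incline and F sin 27° = 174.0 × 0.4540 = 78.996 N pressing into the surface.
The normal force is therefore N = mg cos 27° + F sin 27° = 122.370 + 78.996 = 201.366 N, and kinetic friction down the slope is μN = 0.34 × 201.366 = 68.464 N.
Along the incline: F cos 27° − mg sin 27° − μN = ma, so 155.034 − 62.352 − 68.464 = 14 a, giving a = 1.7299 m/s².

1.730 m/s²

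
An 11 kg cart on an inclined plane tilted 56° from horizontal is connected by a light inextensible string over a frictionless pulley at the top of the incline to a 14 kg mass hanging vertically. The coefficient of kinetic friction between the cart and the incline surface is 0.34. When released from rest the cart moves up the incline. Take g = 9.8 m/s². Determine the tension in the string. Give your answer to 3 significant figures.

For the cart on the incline: the weight component along the slope is m₁g sin 56° = 11 × 9.8 × 0.8290 = 89.366 N and the normal force is N = m₁g cos 56° = 60.281 N.
Kinetic friction opposes the cart's motion up the incline: f = μN = 0.34 × 60.281 = 20.496 N acting down the slope.
Newton's second law for the cart (up-slope positive): T − 89.366 − 20.496 = 11 a. For the hanging mass (downward positive): 14 × 9.8 − T = 14 a.
Adding the two equations eliminates T: 27.338 = 25 a, so a = 1.0935 m/s².
Then from the hanging mass's equation, T = 14 × (9.8 − 1.0935) = 121.891 N.

122 N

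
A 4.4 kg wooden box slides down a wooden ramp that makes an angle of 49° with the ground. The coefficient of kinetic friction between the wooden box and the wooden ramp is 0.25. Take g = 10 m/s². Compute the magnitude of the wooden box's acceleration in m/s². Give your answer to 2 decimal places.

Resolving the weight along the incline: the component pulling the wooden box down the slope is mg sin 49° = 4.4 × 10 × 0.7547 = 33.207 N, and the normal force is N = mg cos 49° = 4.4 × 10 × 0.6561 = 28.868 N.
Kinetic friction acts up the slope with magnitude f = μN = 0.25 × 28.868 = 7.217 N.
Net force along the incline is 33.207 − 7.217 = 25.990 N, so a = 25.990 / 4.4 = 5.9068 m/s².

5.91 m/s²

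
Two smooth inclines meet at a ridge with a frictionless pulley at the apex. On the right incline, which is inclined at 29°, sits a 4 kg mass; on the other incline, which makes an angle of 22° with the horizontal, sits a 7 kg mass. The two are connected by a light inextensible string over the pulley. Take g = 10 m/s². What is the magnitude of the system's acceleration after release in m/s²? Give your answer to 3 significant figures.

Resolve each weight along its own incline: the 4 kg mass has component 4 × 10 × sin 29° = 19.392 N down its slope, and the 7 kg mass has 7 × 10 × sin 22° = 26.222 N down its slope.
The 7 kg side's 26.222 N exceeds the other side's 19.392 N, so that mass slides down and the 4 kg mass slides up. Taking that direction as positive, Newton's second law for the whole system gives 26.222 − 19.392 = (4 + 7) a, so a = 6.830 / 11 = 0.6209 m/s².

0.621 m/s²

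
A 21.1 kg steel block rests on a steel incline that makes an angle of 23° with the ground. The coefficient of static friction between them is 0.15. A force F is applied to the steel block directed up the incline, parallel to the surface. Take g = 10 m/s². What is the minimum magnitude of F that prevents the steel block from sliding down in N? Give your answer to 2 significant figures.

53 N

The normal force is N = mg cos 23° = 194.227 N. With F at its minimum the steel block is on the verge of sliding down, so static friction is at its maximum μ_s N = 0.15 × 194.227 = 29.134 N and acts up the slope.
Equilibrium along the incline: F + μ_s N = mg sin 23°, so F = 82.444 − 29.134 = 53.310 N.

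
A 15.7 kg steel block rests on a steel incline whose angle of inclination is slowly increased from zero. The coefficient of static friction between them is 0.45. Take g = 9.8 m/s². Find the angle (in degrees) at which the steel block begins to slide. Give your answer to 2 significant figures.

24°

At the threshold of sliding, static friction is at its maximum μ_s N and exactly balances the weight component along the incline: mg sin θ = μ_s mg cos θ.
Hence tan θ = μ_s = 0.45, so θ = arctan(0.45) = 24.2277°.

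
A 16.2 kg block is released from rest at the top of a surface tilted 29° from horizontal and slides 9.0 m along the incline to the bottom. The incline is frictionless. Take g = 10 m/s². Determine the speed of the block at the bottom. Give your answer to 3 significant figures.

The weight component along the incline is mg sin 29° = 78.539 N and the normal force is N = mg cos 29° = 141.688 N.
With no friction, a = g sin 29° = 4.8481 m/s².
Starting from rest over a distance of 9.0 m, v² = 2aL = 2 × 4.8481 × 9.0 = 87.2658, so v = 9.3416 m/s.

9.34 m/s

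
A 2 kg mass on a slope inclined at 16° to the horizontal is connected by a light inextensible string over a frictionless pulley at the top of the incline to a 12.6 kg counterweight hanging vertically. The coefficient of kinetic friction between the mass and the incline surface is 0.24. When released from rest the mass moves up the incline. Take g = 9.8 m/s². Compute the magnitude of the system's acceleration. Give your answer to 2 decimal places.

For the mass on the incline: the weight component along the slope is m₁g sin 16° = 2 × 9.8 × 0.2756 = 5.402 N and the normal force is N = m₁g cos 16° = 18.841 N.
Kinetic friction opposes the mass's motion up the incline: f = μN = 0.24 × 18.841 = 4.522 N acting down the slope.
Newton's second law for the mass (up-slope positive): T − 5.402 − 4.522 = 2 a. For the hanging counterweight (downward positive): 12.6 × 9.8 − T = 12.6 a.
Adding the two equations eliminates T: 113.556 = 14.6 a, so a = 7.7778 m/s².

7.78 m/s²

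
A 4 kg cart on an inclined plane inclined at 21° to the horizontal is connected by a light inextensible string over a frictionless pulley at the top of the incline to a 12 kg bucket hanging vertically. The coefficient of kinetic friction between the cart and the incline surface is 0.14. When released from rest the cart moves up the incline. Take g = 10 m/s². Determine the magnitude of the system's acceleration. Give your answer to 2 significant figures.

6.3 m/s²

For the cart on the incline: the weight component along the slope is m₁g sin 21° = 4 × 10 × 0.3584 = 14.336 N and the normal force is N = m₁g cos 21° = 37.343 N.
Kinetic friction opposes the cart's motion up the incline: f = μN = 0.14 × 37.343 = 5.228 N acting down the slope.
Newton's second law for the cart (up-slope positive): T − 14.336 − 5.228 = 4 a. For the hanging bucket (downward positive): 12 × 10 − T = 12 a.
Adding the two equations eliminates T: 100.436 = 16 a, so a = 6.2773 m/s².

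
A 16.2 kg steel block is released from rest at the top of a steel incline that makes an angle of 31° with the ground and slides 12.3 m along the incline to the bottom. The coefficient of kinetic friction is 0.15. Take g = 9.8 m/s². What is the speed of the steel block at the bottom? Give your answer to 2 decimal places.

9.65 m/s

The weight component along the incline is mg sin 31° = 81.767 N and the normal force is N = mg cos 31° = 136.084 N.
Friction up the slope is f = μN = 0.15 × 136.084 = 20.413 N, so the net downslope force is 81.767 − 20.413 = 61.354 N and a = 61.354 / 16.2 = 3.7873 m/s².
Starting from rest over a distance of 12.3 m, v² = 2aL = 2 × 3.7873 × 12.3 = 93.1676, so v = 9.6523 m/s.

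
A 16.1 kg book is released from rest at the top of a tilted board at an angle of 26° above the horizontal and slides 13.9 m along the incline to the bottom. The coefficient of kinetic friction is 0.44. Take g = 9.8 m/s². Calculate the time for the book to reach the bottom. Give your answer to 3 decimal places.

The weight component along the incline is mg sin 26° = 69.166 N and the normal force is N = mg cos 26° = 141.812 N.
Friction up the slope is f = μN = 0.44 × 141.812 = 62.397 N, so the net downslope force is 69.166 − 62.397 = 6.769 N and a = 6.769 / 16.1 = 0.4204 m/s².
Starting from rest, L = ½at², so t = √(2L/a) = √(2 × 13.9 / 0.4204) = 8.1319 s.

8.132 s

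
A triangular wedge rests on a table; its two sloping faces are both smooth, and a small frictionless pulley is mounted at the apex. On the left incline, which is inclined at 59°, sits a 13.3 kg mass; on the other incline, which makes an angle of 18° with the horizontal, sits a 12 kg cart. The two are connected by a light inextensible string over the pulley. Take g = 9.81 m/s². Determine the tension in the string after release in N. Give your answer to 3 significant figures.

72.2 N

Resolve each weight along its own incline: the 13.3 kg mass has component 13.3 × 9.81 × sin 59° = 111.837 N down its slope, and the 12 kg mass has 12 × 9.81 × sin 18° = 36.377 N down its slope.
The 13.3 kg side's 111.837 N exceeds the other side's 36.377 N, so that mass slides down and the 12 kg mass slides up. Taking that direction as positive, Newton's second law for the whole system gives 111.837 − 36.377 = (13.3 + 12) a, so a = 75.460 / 25.3 = 2.9826 m/s².
For the 12 kg mass (up-slope positive): T − 36.377 = 12 × 2.9826, so T = 72.168 N.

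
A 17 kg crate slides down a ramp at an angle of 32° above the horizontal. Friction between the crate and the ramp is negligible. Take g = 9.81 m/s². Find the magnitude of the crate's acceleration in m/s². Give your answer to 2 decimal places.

5.20 m/s²

Resolving the weight along the incline: the component pulling the crate down the slope is mg sin 32° = 17 × 9.81 × 0.5299 = 88.371 N, and the normal force is N = mg cos 32° = 17 × 9.81 × 0.8480 = 141.421 N.
With no friction the net force along the incline is 88.371 N, so a = g sin 32° = 88.371 / 17 = 5.1983 m/s².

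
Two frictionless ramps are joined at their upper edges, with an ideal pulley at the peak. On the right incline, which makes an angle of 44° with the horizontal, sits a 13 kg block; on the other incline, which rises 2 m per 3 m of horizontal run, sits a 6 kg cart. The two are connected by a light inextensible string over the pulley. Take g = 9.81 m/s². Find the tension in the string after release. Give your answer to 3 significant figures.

Resolve each weight along its own incline: the 13 kg mass has component 13 × 9.81 × sin 44° = 88.590 N down its slope, and the 6 kg mass has 6 × 9.81 × sin 33.69° = 32.650 N down its slope.
The 13 kg side's 88.590 N exceeds the other side's 32.650 N, so that mass slides down and the 6 kg mass slides up. Taking that direction as positive, Newton's second law for the whole system gives 88.590 − 32.650 = (13 + 6) a, so a = 55.940 / 19 = 2.9442 m/s².
For the 6 kg mass (up-slope positive): T − 32.650 = 6 × 2.9442, so T = 50.315 N.

50.3 N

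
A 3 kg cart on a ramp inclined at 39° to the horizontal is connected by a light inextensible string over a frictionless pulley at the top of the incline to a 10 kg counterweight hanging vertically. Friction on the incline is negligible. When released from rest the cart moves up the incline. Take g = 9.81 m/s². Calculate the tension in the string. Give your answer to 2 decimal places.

36.89 N

For the cart on the incline: the weight component along the slope is m₁g sin 39° = 3 × 9.81 × 0.6293 = 18.520 N and the normal force is N = m₁g cos 39° = 22.871 N.
Newton's second law for the cart (up-slope positive): T − 18.520 = 3 a. For the hanging counterweight (downward positive): 10 × 9.81 − T = 10 a.
Adding the two equations eliminates T: 79.580 = 13 a, so a = 6.1215 m/s².
Then from the hanging counterweight's equation, T = 10 × (9.81 − 6.1215) = 36.885 N.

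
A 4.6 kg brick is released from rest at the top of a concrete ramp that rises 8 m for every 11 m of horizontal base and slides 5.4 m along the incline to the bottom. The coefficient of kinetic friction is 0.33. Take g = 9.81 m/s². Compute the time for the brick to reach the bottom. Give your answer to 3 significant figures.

1.85 s

The weight component along the incline is mg sin 36.03° = 26.542 N and the normal force is N = mg cos 36.03° = 36.495 N.
Friction up the slope is f = μN = 0.33 × 36.495 = 12.043 N, so the net downslope force is 26.542 − 12.043 = 14.499 N and a = 14.499 / 4.6 = 3.1520 m/s².
Starting from rest, L = ½at², so t = √(2L/a) = √(2 × 5.4 / 3.1520) = 1.8511 s.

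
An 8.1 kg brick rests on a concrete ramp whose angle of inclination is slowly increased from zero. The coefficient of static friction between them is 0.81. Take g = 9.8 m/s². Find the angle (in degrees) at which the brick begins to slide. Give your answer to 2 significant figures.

At the threshold of sliding, static friction is at its maximum μ_s N and exactly balances the weight component along the incline: mg sin θ = μ_s mg cos θ.
Hence tan θ = μ_s = 0.81, so θ = arctan(0.81) = 39.0075°.

39°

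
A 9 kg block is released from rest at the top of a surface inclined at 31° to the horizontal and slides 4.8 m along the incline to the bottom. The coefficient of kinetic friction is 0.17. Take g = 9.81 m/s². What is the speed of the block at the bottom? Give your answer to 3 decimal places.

5.898 m/s

The weight component along the incline is mg sin 31° = 45.473 N and the normal force is N = mg cos 31° = 75.679 N.
Friction up the slope is f = μN = 0.17 × 75.679 = 12.865 N, so the net downslope force is 45.473 − 12.865 = 32.608 N and a = 32.608 / 9 = 3.6231 m/s².
Starting from rest over a distance of 4.8 m, v² = 2aL = 2 × 3.6231 × 4.8 = 34.7818, so v = 5.8976 m/s.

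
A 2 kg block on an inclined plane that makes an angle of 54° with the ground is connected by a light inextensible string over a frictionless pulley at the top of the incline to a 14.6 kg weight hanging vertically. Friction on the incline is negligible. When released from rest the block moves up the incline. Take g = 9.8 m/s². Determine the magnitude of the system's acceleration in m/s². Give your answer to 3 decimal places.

7.664 m/s²

For the block on the incline: the weight component along the slope is m₁g sin 54° = 2 × 9.8 × 0.8090 = 15.856 N and the normal force is N = m₁g cos 54° = 11.521 N.
Newton's second law for the block (up-slope positive): T − 15.856 = 2 a. For the hanging weight (downward positive): 14.6 × 9.8 − T = 14.6 a.
Adding the two equations eliminates T: 127.224 = 16.6 a, so a = 7.6641 m/s².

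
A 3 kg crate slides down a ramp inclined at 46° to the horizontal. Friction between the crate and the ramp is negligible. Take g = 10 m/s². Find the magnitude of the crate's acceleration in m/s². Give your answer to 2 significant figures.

Resolving the weight along the incline: the component pulling the crate down the slope is mg sin 46° = 3 × 10 × 0.7193 = 21.579 N, and the normal force is N = mg cos 46° = 3 × 10 × 0.6947 = 20.841 N.
With no friction the net force along the incline is 21.579 N, so a = g sin 46° = 21.579 / 3 = 7.1930 m/s².

7.2 m/s²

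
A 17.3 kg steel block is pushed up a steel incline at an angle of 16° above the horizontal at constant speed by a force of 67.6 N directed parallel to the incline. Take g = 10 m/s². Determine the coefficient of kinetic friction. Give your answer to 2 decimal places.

0.12

At constant speed ΣF = 0 along the incline. The applied 67.6 N acts up the slope; the weight component mg sin 16° = 47.685 N and kinetic friction μN both act down the slope.
So 67.6 = 47.685 + μ × 166.298, giving μ = (67.6 − 47.685) / 166.298 = 0.1198.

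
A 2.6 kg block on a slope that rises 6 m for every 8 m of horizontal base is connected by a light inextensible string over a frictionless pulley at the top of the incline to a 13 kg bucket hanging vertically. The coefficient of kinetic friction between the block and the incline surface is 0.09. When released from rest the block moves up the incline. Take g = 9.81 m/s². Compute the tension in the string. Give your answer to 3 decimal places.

For the block on the incline: the weight component along the slope is m₁g sin 36.87° = 2.6 × 9.81 × 0.6000 = 15.304 N and the normal force is N = m₁g cos 36.87° = 20.405 N.
Kinetic friction opposes the block's motion up the incline: f = μN = 0.09 × 20.405 = 1.836 N acting down the slope.
Newton's second law for the block (up-slope positive): T − 15.304 − 1.836 = 2.6 a. For the hanging bucket (downward positive): 13 × 9.81 − T = 13 a.
Adding the two equations eliminates T: 110.390 = 15.6 a, so a = 7.0763 m/s².
Then from the hanging bucket's equation, T = 13 × (9.81 − 7.0763) = 35.538 N.

35.538 N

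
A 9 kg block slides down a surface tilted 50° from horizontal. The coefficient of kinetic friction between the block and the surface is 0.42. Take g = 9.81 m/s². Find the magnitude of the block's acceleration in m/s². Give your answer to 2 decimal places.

4.87 m/s²

Resolving the weight along the incline: the component pulling the block down the slope is mg sin 50° = 9 × 9.81 × 0.7660 = 67.630 N, and the normal force is N = mg cos 50° = 9 × 9.81 × 0.6428 = 56.753 N.
Kinetic friction acts up the slope with magnitude f = μN = 0.42 × 56.753 = 23.836 N.
Net force along the incline is 67.630 − 23.836 = 43.794 N, so a = 43.794 / 9 = 4.8660 m/s².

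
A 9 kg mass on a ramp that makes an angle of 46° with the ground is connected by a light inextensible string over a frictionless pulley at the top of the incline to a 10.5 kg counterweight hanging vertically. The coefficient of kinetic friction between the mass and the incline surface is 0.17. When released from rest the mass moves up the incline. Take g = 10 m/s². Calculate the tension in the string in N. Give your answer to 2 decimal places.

89.04 N

For the mass on the incline: the weight component along the slope is m₁g sin 46° = 9 × 10 × 0.7193 = 64.737 N and the normal force is N = m₁g cos 46° = 62.519 N.
Kinetic friction opposes the mass's motion up the incline: f = μN = 0.17 × 62.519 = 10.628 N acting down the slope.
Newton's second law for the mass (up-slope positive): T − 64.737 − 10.628 = 9 a. For the hanging counterweight (downward positive): 10.5 × 10 − T = 10.5 a.
Adding the two equations eliminates T: 29.635 = 19.5 a, so a = 1.5197 m/s².
Then from the hanging counterweight's equation, T = 10.5 × (10 − 1.5197) = 89.043 N.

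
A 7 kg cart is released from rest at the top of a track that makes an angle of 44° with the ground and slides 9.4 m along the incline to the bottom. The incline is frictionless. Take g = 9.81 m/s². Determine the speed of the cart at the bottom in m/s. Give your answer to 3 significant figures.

11.3 m/s

The weight component along the incline is mg sin 44° = 47.702 N and the normal force is N = mg cos 44° = 49.397 N.
With no friction, a = g sin 44° = 6.8146 m/s².
Starting from rest over a distance of 9.4 m, v² = 2aL = 2 × 6.8146 × 9.4 = 128.1145, so v = 11.3188 m/s.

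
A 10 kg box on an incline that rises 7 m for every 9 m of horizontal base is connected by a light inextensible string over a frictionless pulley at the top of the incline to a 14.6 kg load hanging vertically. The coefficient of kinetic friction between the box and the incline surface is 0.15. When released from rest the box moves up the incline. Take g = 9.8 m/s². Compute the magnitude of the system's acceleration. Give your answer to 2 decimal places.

For the box on the incline: the weight component along the slope is m₁g sin 37.87° = 10 × 9.8 × 0.6139 = 60.162 N and the normal force is N = m₁g cos 37.87° = 77.357 N.
Kinetic friction opposes the box's motion up the incline: f = μN = 0.15 × 77.357 = 11.604 N acting down the slope.
Newton's second law for the box (up-slope positive): T − 60.162 − 11.604 = 10 a. For the hanging load (downward positive): 14.6 × 9.8 − T = 14.6 a.
Adding the two equations eliminates T: 71.314 = 24.6 a, so a = 2.8989 m/s².

2.90 m/s²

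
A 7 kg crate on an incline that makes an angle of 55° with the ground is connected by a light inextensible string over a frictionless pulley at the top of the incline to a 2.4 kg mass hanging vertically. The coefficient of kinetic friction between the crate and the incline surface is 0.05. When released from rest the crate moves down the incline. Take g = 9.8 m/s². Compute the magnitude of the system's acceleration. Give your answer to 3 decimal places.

3.267 m/s²

For the crate on the incline: the weight component along the slope is m₁g sin 55° = 7 × 9.8 × 0.8192 = 56.197 N and the normal force is N = m₁g cos 55° = 39.347 N.
Kinetic friction opposes the crate's motion down the incline: f = μN = 0.05 × 39.347 = 1.967 N acting up the slope.
Newton's second law for the crate (down-slope positive): 56.197 − 1.967 − T = 7 a. For the hanging mass (upward positive): T − 2.4 × 9.8 = 2.4 a.
Adding the two equations eliminates T: 30.710 = 9.4 a, so a = 3.2670 m/s².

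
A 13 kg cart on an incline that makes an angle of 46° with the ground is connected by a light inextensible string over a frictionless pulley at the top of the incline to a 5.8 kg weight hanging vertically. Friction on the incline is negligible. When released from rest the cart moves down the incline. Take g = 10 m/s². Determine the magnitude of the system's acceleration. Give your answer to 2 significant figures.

1.9 m/s²

For the cart on the incline: the weight component along the slope is m₁g sin 46° = 13 × 10 × 0.7193 = 93.509 N and the normal force is N = m₁g cos 46° = 90.306 N.
Newton's second law for the cart (down-slope positive): 93.509 − T = 13 a. For the hanging weight (upward positive): T − 5.8 × 10 = 5.8 a.
Adding the two equations eliminates T: 35.509 = 18.8 a, so a = 1.8888 m/s².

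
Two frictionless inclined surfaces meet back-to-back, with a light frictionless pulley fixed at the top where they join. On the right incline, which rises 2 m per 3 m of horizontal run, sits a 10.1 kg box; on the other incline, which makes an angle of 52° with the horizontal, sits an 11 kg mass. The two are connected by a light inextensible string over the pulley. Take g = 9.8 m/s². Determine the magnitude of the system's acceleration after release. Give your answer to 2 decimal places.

Resolve each weight along its own incline: the 10.1 kg mass has component 10.1 × 9.8 × sin 33.69° = 54.904 N down its slope, and the 11 kg mass has 11 × 9.8 × sin 52° = 84.948 N down its slope.
The 11 kg side's 84.948 N exceeds the other side's 54.904 N, so that mass slides down and the 10.1 kg mass slides up. Taking that direction as positive, Newton's second law for the whole system gives 84.948 − 54.904 = (10.1 + 11) a, so a = 30.044 / 21.1 = 1.4239 m/s².

1.42 m/s²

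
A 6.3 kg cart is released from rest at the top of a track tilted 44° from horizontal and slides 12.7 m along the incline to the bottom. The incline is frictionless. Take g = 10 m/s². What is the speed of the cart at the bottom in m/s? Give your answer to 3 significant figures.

The weight component along the incline is mg sin 44° = 43.763 N and the normal force is N = mg cos 44° = 45.318 N.
With no friction, a = g sin 44° = 6.9466 m/s².
Starting from rest over a distance of 12.7 m, v² = 2aL = 2 × 6.9466 × 12.7 = 176.4436, so v = 13.2832 m/s.

13.3 m/s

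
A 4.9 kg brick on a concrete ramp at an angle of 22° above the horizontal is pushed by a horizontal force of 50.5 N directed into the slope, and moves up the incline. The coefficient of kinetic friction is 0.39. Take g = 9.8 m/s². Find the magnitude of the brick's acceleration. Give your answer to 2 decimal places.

The horizontal push has components F cos 22° = 50.5 × 0.9272 = 46.824 N up the incline and F sin 22° = 50.5 × 0.3746 = 18.917 N pressing into the surface.
The normal force is therefore N = mg cos 22° + F sin 22° = 44.524 + 18.917 = 63.441 N, and kinetic friction down the slope is μN = 0.39 × 63.441 = 24.742 N.
Along the incline: F cos 22° − mg sin 22° − μN = ma, so 46.824 − 17.988 − 24.742 = 4.9 a, giving a = 0.8355 m/s².

0.84 m/s²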